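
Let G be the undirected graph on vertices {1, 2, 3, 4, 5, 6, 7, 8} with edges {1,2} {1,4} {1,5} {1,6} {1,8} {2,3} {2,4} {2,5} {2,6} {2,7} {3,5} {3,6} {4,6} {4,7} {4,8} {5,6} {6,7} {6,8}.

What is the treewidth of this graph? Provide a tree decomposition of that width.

The largest bag has 4 vertices, giving width 3; this decomposition certifies tw(G) ≤ 3. For the lower bound, the 4 vertices {1, 4, 6, 8} are pairwise adjacent, and any tree decomposition puts a clique entirely inside one bag — forcing width ≥ 3. The upper and lower bounds meet at 3, so that is the treewidth.

Treewidth 3.
Bags: B1 = {1, 2, 4, 6}  B2 = {2, 4, 6, 7}  B3 = {1, 2, 5, 6}  B4 = {2, 3, 5, 6}  B5 = {1, 4, 6, 8}
Tree: B1–B2, B1–B3, B3–B4, B1–B5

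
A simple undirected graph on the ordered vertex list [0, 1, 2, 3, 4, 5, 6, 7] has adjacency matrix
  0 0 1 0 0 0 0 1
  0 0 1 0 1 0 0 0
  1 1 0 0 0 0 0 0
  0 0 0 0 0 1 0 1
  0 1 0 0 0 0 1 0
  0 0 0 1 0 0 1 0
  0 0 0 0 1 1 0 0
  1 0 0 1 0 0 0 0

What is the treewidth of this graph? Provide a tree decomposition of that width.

Every bag has size at most 3, so the width is 3 − 1 = 2 and tw(G) ≤ 2. For the lower bound, G contains the cycle 2–1–4–6–5–3–7–0–2, so G is not a forest; only forests have treewidth ≤ 1, hence tw(G) ≥ 2. Combining the bounds, tw(G) = 2.

Treewidth 2.
One optimal decomposition is:
Bags: B1 = {1, 2, 4}  B2 = {2, 4, 6}  B3 = {2, 5, 6}  B4 = {2, 3, 5}  B5 = {2, 3, 7}  B6 = {0, 2, 7}
Tree: B1–B2, B2–B3, B3–B4, B4–B5, B5–B6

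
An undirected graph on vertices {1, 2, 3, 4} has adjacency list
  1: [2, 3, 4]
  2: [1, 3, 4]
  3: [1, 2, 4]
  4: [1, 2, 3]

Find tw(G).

A width-3 tree decomposition is:
Bags: B1 = {1, 2, 3, 4}
Tree: (single bag)
A single bag containing all 4 vertices is trivially a valid decomposition of width 3. For the lower bound, the 4 vertices {1, 2, 3, 4} are pairwise adjacent, and any tree decomposition puts a clique entirely inside one bag — forcing width ≥ 3. The upper and lower bounds meet at 3, so that is the treewidth.

3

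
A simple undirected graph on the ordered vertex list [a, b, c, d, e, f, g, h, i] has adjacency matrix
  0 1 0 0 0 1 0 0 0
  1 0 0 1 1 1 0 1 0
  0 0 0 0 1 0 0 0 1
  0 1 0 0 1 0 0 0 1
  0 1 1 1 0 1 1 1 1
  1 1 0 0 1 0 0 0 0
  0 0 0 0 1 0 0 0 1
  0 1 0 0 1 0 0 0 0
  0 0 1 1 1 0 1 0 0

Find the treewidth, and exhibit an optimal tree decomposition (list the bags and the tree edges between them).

Treewidth 2.
One optimal decomposition is:
Bags: B1 = {d, e, i}  B2 = {b, d, e}  B3 = {b, e, h}  B4 = {c, e, i}  B5 = {b, e, f}  B6 = {a, b, f}  B7 = {e, g, i}
Tree: B1–B2, B2–B3, B1–B4, B2–B5, B5–B6, B4–B7

Each bag holds 3 vertices, so the decomposition has width 2, which upper-bounds the treewidth. Conversely, {e, g, i} is a clique of size 3, and the vertices of any clique must share a bag in every tree decomposition; so some bag has ≥ 3 vertices and tw(G) ≥ 2. Therefore the treewidth is 2.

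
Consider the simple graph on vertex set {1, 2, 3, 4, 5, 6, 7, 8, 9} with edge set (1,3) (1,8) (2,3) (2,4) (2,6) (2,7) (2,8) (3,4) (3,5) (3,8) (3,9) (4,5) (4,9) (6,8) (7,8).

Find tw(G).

2

A width-2 tree decomposition is:
Bags: B1 = {2, 6, 8}  B2 = {2, 3, 8}  B3 = {2, 3, 4}  B4 = {3, 4, 5}  B5 = {2, 7, 8}  B6 = {3, 4, 9}  B7 = {1, 3, 8}
Tree: B1–B2, B2–B3, B3–B4, B2–B5, B3–B6, B2–B7
Every bag has size at most 3, so the width is 3 − 1 = 2 and tw(G) ≤ 2. On the other hand G contains the 3-clique {1, 3, 8}. A clique must lie in a single bag of any decomposition, so no decomposition can have width below 2. The upper and lower bounds meet at 2, so that is the treewidth.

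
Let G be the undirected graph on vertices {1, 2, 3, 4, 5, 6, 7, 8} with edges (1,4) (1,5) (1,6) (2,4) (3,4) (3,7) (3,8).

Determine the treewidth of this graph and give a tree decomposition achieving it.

Every bag has size at most 2, so the width is 2 − 1 = 1 and tw(G) ≤ 1. Any graph with an edge has treewidth ≥ 1, and G has the edge 4–3. Therefore the treewidth is 1.

Treewidth 1.
One such decomposition:
Bags: B1 = {3, 4}  B2 = {1, 4}  B3 = {1, 6}  B4 = {2, 4}  B5 = {3, 7}  B6 = {1, 5}  B7 = {3, 8}
Tree: B1–B2, B2–B3, B2–B4, B1–B5, B2–B6, B5–B7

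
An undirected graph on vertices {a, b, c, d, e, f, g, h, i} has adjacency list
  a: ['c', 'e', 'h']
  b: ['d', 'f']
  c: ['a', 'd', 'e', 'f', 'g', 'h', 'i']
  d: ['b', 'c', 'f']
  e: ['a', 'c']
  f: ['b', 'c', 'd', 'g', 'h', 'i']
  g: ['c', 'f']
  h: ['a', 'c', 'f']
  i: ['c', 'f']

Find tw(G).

2

A width-2 tree decomposition is:
Bags: B1 = {a, c, h}  B2 = {c, f, h}  B3 = {c, f, g}  B4 = {c, f, i}  B5 = {a, c, e}  B6 = {c, d, f}  B7 = {b, d, f}
Tree: B1–B2, B2–B3, B3–B4, B1–B5, B3–B6, B6–B7
The largest bag has 3 vertices, giving width 2; this decomposition certifies tw(G) ≤ 2. On the other hand G contains the 3-clique {a, c, e}. A clique must lie in a single bag of any decomposition, so no decomposition can have width below 2. The upper and lower bounds meet at 2, so that is the treewidth.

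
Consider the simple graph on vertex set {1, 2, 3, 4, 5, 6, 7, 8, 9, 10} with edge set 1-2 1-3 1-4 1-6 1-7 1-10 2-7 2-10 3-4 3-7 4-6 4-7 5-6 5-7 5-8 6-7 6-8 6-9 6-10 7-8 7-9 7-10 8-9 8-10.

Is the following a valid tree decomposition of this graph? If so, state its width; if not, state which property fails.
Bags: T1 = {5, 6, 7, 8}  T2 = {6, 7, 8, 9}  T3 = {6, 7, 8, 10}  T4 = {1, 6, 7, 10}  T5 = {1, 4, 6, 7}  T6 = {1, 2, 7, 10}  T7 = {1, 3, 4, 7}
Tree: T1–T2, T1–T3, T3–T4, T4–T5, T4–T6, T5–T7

Vertex coverage: the bags together contain {1, 2, 3, 4, 5, 6, 7, 8, 9, 10}, the full vertex set. Edge coverage: each edge of G has both endpoints in at least one bag. Running intersection: for every vertex, the bags containing it form a connected subtree. All three properties hold, so this is a valid tree decomposition of width max|bag| − 1 = 3, and hence tw(G) ≤ 3.

Yes; width 3.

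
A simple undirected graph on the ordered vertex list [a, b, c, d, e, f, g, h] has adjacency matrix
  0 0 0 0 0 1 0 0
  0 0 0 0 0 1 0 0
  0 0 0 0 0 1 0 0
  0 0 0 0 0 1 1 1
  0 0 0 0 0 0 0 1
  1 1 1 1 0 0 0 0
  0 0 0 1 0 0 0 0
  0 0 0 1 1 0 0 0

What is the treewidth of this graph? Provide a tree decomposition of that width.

Treewidth 1.
Bags: B1 = {b, f}  B2 = {d, f}  B3 = {c, f}  B4 = {a, f}  B5 = {d, g}  B6 = {d, h}  B7 = {e, h}
Tree: B1–B2, B1–B3, B1–B4, B2–B5, B2–B6, B6–B7

Each bag holds 2 vertices, so the decomposition has width 1, which upper-bounds the treewidth. G has an edge, so its treewidth is at least 1. Hence tw(G) = 1 exactly.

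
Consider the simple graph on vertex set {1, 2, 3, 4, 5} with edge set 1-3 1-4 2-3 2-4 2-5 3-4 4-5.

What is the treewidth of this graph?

A width-2 tree decomposition is:
Bags: B1 = {2, 4, 5}  B2 = {2, 3, 4}  B3 = {1, 3, 4}
Tree: B1–B2, B2–B3
Every bag has size at most 3, so the width is 3 − 1 = 2 and tw(G) ≤ 2. On the other hand G contains the 3-clique {1, 3, 4}. A clique must lie in a single bag of any decomposition, so no decomposition can have width below 2. Hence tw(G) = 2 exactly.

2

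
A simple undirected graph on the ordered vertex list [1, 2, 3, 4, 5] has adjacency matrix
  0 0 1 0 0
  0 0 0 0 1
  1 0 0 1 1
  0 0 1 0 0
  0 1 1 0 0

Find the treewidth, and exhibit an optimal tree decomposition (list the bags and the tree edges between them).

The largest bag has 2 vertices, giving width 1; this decomposition certifies tw(G) ≤ 1. Any graph with an edge has treewidth ≥ 1, and G has the edge 4–3. The upper and lower bounds meet at 1, so that is the treewidth.

Treewidth 1.
One such decomposition:
Bags: B1 = {3, 4}  B2 = {3, 5}  B3 = {2, 5}  B4 = {1, 3}
Tree: B1–B2, B2–B3, B1–B4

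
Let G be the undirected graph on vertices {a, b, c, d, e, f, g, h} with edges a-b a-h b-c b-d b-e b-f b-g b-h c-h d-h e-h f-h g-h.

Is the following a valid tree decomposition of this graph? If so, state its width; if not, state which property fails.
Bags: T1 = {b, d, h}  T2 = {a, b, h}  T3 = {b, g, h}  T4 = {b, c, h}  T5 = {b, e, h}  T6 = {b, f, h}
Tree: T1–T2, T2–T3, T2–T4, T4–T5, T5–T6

Yes; width 2.

Vertex coverage: the bags together contain {a, b, c, d, e, f, g, h}, the full vertex set. Edge coverage: each edge of G has both endpoints in at least one bag. Running intersection: for every vertex, the bags containing it form a connected subtree. All three properties hold, so this is a valid tree decomposition of width max|bag| − 1 = 2, and hence tw(G) ≤ 2.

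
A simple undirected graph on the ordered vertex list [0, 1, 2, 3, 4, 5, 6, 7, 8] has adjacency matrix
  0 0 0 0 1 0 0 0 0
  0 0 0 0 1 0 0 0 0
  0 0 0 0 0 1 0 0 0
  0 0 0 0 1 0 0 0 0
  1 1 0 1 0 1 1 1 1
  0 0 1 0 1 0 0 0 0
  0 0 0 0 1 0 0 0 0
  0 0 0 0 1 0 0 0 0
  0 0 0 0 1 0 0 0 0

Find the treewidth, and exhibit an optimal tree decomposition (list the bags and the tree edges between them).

Each bag holds 2 vertices, so the decomposition has width 1, which upper-bounds the treewidth. G has an edge, so its treewidth is at least 1. Therefore the treewidth is 1.

Treewidth 1.
One optimal decomposition is:
Bags: B1 = {4, 5}  B2 = {2, 5}  B3 = {0, 4}  B4 = {1, 4}  B5 = {4, 7}  B6 = {3, 4}  B7 = {4, 8}  B8 = {4, 6}
Tree: B1–B2, B1–B3, B1–B4, B1–B5, B1–B6, B4–B7, B3–B8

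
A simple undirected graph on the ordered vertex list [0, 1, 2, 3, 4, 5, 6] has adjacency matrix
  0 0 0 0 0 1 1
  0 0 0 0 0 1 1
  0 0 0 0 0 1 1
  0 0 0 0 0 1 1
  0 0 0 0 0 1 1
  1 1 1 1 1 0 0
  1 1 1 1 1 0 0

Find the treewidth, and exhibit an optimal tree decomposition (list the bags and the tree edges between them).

Treewidth 2.
One optimal decomposition is:
Bags: B1 = {0, 5, 6}  B2 = {3, 5, 6}  B3 = {2, 5, 6}  B4 = {4, 5, 6}  B5 = {1, 5, 6}
Tree: B1–B2, B2–B3, B3–B4, B4–B5

The largest bag has 3 vertices, giving width 2; this decomposition certifies tw(G) ≤ 2. Since 5–0–6–3–5 is a cycle in G, G is not acyclic. Forests are exactly the graphs of treewidth ≤ 1, so tw(G) ≥ 2. Combining the bounds, tw(G) = 2.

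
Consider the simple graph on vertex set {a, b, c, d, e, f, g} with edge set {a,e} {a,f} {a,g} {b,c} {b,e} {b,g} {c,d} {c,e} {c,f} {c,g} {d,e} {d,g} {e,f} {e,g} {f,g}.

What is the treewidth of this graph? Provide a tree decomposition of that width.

Treewidth 3.
Bags: B1 = {c, e, f, g}  B2 = {a, e, f, g}  B3 = {c, d, e, g}  B4 = {b, c, e, g}
Tree: B1–B2, B1–B3, B3–B4

Every bag has size at most 4, so the width is 4 − 1 = 3 and tw(G) ≤ 3. Conversely, {c, d, e, g} is a clique of size 4, and the vertices of any clique must share a bag in every tree decomposition; so some bag has ≥ 4 vertices and tw(G) ≥ 3. Therefore the treewidth is 3.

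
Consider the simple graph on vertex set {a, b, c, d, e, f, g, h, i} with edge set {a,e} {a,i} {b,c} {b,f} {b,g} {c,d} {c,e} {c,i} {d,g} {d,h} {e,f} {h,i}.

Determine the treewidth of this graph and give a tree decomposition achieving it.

Treewidth 3.
One such decomposition:
Bags: B1 = {d, g, h, i}  B2 = {c, d, g, i}  B3 = {b, c, g, i}  B4 = {a, b, c, i}  B5 = {a, b, c, e}  B6 = {a, b, e, f}
Tree: B1–B2, B2–B3, B3–B4, B4–B5, B5–B6

The largest bag has 4 vertices, giving width 3; this decomposition certifies tw(G) ≤ 3. For the lower bound: the 4 vertex sets {d,g,h}, {i}, {c}, {a,b,e,f} are disjoint, each induces a connected subgraph, and every pair is joined by at least one edge of G. Contracting each set to a single vertex therefore yields K_{4} as a minor, and since treewidth is minor-monotone, tw(G) ≥ tw(K_{4}) = 3. The upper and lower bounds meet at 3, so that is the treewidth.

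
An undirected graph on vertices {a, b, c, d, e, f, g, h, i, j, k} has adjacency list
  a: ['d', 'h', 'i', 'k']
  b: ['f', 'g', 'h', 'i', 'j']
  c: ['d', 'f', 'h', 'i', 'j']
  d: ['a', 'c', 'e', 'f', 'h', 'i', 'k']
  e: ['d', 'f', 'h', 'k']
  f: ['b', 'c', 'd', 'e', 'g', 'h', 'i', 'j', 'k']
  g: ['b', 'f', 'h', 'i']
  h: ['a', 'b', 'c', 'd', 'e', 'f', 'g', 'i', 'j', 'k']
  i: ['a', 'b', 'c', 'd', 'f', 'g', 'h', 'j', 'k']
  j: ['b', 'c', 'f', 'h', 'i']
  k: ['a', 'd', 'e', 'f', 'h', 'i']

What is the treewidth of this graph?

A width-4 tree decomposition is:
Bags: B1 = {a, d, h, i, k}  B2 = {d, f, h, i, k}  B3 = {c, d, f, h, i}  B4 = {c, f, h, i, j}  B5 = {d, e, f, h, k}  B6 = {b, f, h, i, j}  B7 = {b, f, g, h, i}
Tree: B1–B2, B2–B3, B3–B4, B2–B5, B4–B6, B6–B7
The largest bag has 5 vertices, giving width 4; this decomposition certifies tw(G) ≤ 4. For the lower bound, the 5 vertices {a, d, h, i, k} are pairwise adjacent, and any tree decomposition puts a clique entirely inside one bag — forcing width ≥ 4. Combining the bounds, tw(G) = 4.

4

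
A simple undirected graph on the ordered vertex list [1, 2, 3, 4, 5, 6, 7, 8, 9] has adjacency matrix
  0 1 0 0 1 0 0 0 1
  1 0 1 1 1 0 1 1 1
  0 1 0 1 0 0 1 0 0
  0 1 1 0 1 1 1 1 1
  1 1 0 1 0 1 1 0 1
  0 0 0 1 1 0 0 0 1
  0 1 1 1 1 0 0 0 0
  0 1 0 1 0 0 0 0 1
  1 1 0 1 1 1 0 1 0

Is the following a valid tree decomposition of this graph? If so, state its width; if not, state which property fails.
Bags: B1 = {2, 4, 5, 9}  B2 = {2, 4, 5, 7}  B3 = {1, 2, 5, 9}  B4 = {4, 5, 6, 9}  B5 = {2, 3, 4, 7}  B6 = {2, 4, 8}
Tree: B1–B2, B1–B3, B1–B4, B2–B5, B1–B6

A tree decomposition must satisfy three properties: every vertex lies in some bag; for every edge, both endpoints lie together in some bag; and for every vertex, the bags containing it form a connected subtree. Here edge (9,8) lies in no bag, so the decomposition is invalid.

No — edge (9,8) lies in no bag.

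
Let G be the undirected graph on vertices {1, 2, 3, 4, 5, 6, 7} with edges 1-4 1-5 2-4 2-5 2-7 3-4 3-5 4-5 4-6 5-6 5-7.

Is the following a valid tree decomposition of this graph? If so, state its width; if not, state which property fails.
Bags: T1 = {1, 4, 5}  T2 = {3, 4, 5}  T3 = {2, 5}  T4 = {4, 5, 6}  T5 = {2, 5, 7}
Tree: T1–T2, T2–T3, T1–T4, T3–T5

No — edge (4,2) lies in no bag.

A tree decomposition must satisfy three properties: every vertex lies in some bag; for every edge, both endpoints lie together in some bag; and for every vertex, the bags containing it form a connected subtree. Here edge (4,2) lies in no bag, so the decomposition is invalid.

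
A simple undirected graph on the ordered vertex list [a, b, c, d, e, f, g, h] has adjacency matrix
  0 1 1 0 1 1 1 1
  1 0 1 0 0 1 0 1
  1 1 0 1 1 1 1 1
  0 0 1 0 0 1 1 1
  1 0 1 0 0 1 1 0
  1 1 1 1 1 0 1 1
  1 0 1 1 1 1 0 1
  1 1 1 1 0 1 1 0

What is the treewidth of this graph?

4

A width-4 tree decomposition is:
Bags: B1 = {a, c, f, g, h}  B2 = {a, b, c, f, h}  B3 = {c, d, f, g, h}  B4 = {a, c, e, f, g}
Tree: B1–B2, B1–B3, B1–B4
Every bag has size at most 5, so the width is 5 − 1 = 4 and tw(G) ≤ 4. Conversely, {a, c, e, f, g} is a clique of size 5, and the vertices of any clique must share a bag in every tree decomposition; so some bag has ≥ 5 vertices and tw(G) ≥ 4. The upper and lower bounds meet at 4, so that is the treewidth.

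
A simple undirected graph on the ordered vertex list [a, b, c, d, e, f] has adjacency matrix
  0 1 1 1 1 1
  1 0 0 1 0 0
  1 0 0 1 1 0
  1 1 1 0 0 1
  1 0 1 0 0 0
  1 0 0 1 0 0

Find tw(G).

2

A width-2 tree decomposition is:
Bags: B1 = {a, c, d}  B2 = {a, d, f}  B3 = {a, b, d}  B4 = {a, c, e}
Tree: B1–B2, B2–B3, B1–B4
The largest bag has 3 vertices, giving width 2; this decomposition certifies tw(G) ≤ 2. For the lower bound, the 3 vertices {a, c, d} are pairwise adjacent, and any tree decomposition puts a clique entirely inside one bag — forcing width ≥ 2. Therefore the treewidth is 2.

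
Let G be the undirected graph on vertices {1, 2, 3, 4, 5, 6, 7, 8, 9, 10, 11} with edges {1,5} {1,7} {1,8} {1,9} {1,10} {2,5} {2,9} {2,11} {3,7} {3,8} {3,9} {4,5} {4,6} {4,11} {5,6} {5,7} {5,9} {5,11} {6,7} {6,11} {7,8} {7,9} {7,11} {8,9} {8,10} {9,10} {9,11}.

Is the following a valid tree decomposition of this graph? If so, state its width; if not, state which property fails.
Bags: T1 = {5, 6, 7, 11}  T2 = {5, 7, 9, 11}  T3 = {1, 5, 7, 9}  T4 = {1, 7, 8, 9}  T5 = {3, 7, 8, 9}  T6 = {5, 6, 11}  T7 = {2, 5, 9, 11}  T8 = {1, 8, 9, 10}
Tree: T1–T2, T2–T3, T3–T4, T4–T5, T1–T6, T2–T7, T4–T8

No — vertex 4 appears in no bag.

A tree decomposition must satisfy three properties: every vertex lies in some bag; for every edge, both endpoints lie together in some bag; and for every vertex, the bags containing it form a connected subtree. Here vertex 4 appears in no bag, so the decomposition is invalid.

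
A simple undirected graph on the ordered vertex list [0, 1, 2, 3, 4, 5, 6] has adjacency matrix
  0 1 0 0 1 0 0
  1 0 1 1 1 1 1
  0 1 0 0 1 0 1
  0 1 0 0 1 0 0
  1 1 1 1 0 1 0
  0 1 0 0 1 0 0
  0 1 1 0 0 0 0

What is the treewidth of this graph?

2

A width-2 tree decomposition is:
Bags: B1 = {1, 4, 5}  B2 = {1, 2, 4}  B3 = {1, 3, 4}  B4 = {1, 2, 6}  B5 = {0, 1, 4}
Tree: B1–B2, B2–B3, B2–B4, B1–B5
The largest bag has 3 vertices, giving width 2; this decomposition certifies tw(G) ≤ 2. Conversely, {0, 1, 4} is a clique of size 3, and the vertices of any clique must share a bag in every tree decomposition; so some bag has ≥ 3 vertices and tw(G) ≥ 2. Therefore the treewidth is 2.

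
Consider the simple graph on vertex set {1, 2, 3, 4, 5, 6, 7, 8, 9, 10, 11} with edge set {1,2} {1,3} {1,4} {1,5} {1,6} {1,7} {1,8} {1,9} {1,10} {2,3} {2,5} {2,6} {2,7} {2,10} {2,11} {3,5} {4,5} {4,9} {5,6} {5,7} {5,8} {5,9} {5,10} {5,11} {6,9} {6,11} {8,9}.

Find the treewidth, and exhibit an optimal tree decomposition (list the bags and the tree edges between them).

Treewidth 3.
One optimal decomposition is:
Bags: B1 = {1, 2, 5, 6}  B2 = {1, 2, 5, 7}  B3 = {1, 5, 6, 9}  B4 = {1, 2, 3, 5}  B5 = {1, 2, 5, 10}  B6 = {1, 4, 5, 9}  B7 = {1, 5, 8, 9}  B8 = {2, 5, 6, 11}
Tree: B1–B2, B1–B3, B1–B4, B1–B5, B3–B6, B3–B7, B1–B8

The largest bag has 4 vertices, giving width 3; this decomposition certifies tw(G) ≤ 3. On the other hand G contains the 4-clique {1, 5, 8, 9}. A clique must lie in a single bag of any decomposition, so no decomposition can have width below 3. Therefore the treewidth is 3.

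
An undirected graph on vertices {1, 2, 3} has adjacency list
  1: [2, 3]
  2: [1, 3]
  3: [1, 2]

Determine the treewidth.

A width-2 tree decomposition is:
Bags: B1 = {1, 2, 3}
Tree: (single bag)
A single bag containing all 3 vertices is trivially a valid decomposition of width 2. On the other hand G contains the 3-clique {1, 2, 3}. A clique must lie in a single bag of any decomposition, so no decomposition can have width below 2. Hence tw(G) = 2 exactly.

2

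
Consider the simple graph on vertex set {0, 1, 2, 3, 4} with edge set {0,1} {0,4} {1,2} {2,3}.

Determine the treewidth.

1

A width-1 tree decomposition is:
Bags: B1 = {0, 4}  B2 = {0, 1}  B3 = {1, 2}  B4 = {2, 3}
Tree: B1–B2, B2–B3, B3–B4
Each bag holds 2 vertices, so the decomposition has width 1, which upper-bounds the treewidth. Since G has at least one edge (e.g. 4–0), it is not an edgeless graph, so tw(G) ≥ 1. Hence tw(G) = 1 exactly.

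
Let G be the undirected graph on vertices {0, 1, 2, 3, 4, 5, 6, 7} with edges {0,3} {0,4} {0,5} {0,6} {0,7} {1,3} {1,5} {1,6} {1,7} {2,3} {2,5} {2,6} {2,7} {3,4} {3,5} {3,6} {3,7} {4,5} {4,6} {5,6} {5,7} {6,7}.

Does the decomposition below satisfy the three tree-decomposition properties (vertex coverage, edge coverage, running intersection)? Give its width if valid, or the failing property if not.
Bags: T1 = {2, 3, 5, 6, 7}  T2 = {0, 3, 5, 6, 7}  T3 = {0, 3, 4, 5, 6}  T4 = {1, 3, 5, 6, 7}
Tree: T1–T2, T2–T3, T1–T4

Checking the three conditions: (i) the bags cover all of {0, 1, 2, 3, 4, 5, 6, 7}; (ii) for each edge, some bag contains both endpoints; (iii) the bags containing any fixed vertex form a subtree. All hold, so the decomposition is valid with width 5 − 1 = 4.

Yes; width 4.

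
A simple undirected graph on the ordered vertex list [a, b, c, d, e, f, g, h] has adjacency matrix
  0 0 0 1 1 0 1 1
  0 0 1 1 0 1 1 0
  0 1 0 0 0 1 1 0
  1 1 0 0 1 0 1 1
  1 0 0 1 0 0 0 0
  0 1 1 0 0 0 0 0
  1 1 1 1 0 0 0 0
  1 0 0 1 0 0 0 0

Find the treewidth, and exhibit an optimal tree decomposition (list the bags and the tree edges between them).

Each bag holds 3 vertices, so the decomposition has width 2, which upper-bounds the treewidth. On the other hand G contains the 3-clique {a, d, g}. A clique must lie in a single bag of any decomposition, so no decomposition can have width below 2. The upper and lower bounds meet at 2, so that is the treewidth.

Treewidth 2.
One such decomposition:
Bags: B1 = {b, c, g}  B2 = {b, d, g}  B3 = {a, d, g}  B4 = {b, c, f}  B5 = {a, d, h}  B6 = {a, d, e}
Tree: B1–B2, B2–B3, B1–B4, B3–B5, B5–B6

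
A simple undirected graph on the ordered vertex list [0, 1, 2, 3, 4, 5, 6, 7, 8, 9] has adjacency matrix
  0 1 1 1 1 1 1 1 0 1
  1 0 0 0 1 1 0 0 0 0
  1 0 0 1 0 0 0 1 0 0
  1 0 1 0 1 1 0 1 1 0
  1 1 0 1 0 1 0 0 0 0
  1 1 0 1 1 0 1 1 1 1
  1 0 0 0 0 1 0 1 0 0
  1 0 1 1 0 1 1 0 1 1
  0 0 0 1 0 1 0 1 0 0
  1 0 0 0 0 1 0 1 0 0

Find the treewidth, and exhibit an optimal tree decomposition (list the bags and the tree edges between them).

The largest bag has 4 vertices, giving width 3; this decomposition certifies tw(G) ≤ 3. On the other hand G contains the 4-clique {0, 2, 3, 7}. A clique must lie in a single bag of any decomposition, so no decomposition can have width below 3. Combining the bounds, tw(G) = 3.

Treewidth 3.
One such decomposition:
Bags: B1 = {0, 3, 5, 7}  B2 = {0, 5, 7, 9}  B3 = {3, 5, 7, 8}  B4 = {0, 3, 4, 5}  B5 = {0, 2, 3, 7}  B6 = {0, 5, 6, 7}  B7 = {0, 1, 4, 5}
Tree: B1–B2, B1–B3, B1–B4, B1–B5, B1–B6, B4–B7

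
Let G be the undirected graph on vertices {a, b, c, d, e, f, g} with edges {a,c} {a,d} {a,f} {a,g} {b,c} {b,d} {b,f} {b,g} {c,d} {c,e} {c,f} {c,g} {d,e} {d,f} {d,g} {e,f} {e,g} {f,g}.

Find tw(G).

4

A width-4 tree decomposition is:
Bags: B1 = {b, c, d, f, g}  B2 = {c, d, e, f, g}  B3 = {a, c, d, f, g}
Tree: B1–B2, B1–B3
The largest bag has 5 vertices, giving width 4; this decomposition certifies tw(G) ≤ 4. On the other hand G contains the 5-clique {c, d, e, f, g}. A clique must lie in a single bag of any decomposition, so no decomposition can have width below 4. Hence tw(G) = 4 exactly.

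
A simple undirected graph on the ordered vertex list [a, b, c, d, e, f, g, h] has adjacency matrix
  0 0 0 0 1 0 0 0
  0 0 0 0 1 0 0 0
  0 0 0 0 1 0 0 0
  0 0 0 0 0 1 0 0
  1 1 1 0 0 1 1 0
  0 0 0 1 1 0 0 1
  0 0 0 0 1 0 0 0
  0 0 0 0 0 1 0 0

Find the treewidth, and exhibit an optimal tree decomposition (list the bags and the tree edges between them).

Each bag holds 2 vertices, so the decomposition has width 1, which upper-bounds the treewidth. G has an edge, so its treewidth is at least 1. Hence tw(G) = 1 exactly.

Treewidth 1.
One optimal decomposition is:
Bags: B1 = {e, f}  B2 = {b, e}  B3 = {c, e}  B4 = {d, f}  B5 = {e, g}  B6 = {a, e}  B7 = {f, h}
Tree: B1–B2, B2–B3, B1–B4, B2–B5, B5–B6, B4–B7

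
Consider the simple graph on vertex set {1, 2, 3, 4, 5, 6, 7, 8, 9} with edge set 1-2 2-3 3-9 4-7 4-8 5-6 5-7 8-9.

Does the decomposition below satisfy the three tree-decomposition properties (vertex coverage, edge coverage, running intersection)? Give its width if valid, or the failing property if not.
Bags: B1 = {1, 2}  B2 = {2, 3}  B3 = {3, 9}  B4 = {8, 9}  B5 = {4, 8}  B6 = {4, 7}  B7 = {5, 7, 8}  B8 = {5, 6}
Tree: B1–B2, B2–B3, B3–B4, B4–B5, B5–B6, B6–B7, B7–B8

A tree decomposition must satisfy three properties: every vertex lies in some bag; for every edge, both endpoints lie together in some bag; and for every vertex, the bags containing it form a connected subtree. Here bags containing vertex 8 are not connected in the tree, so the decomposition is invalid.

No — bags containing vertex 8 are not connected in the tree.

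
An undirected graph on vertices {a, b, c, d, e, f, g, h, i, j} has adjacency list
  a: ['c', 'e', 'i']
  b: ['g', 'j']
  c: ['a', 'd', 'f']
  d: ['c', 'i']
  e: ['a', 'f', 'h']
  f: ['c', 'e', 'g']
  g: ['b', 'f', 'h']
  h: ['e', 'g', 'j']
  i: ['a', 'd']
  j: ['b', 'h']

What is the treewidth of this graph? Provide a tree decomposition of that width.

Every bag has size at most 3, so the width is 3 − 1 = 2 and tw(G) ≤ 2. For the lower bound, G contains the cycle i–d–c–a–i, so G is not a forest; only forests have treewidth ≤ 1, hence tw(G) ≥ 2. The upper and lower bounds meet at 2, so that is the treewidth.

Treewidth 2.
One such decomposition:
Bags: B1 = {a, d, i}  B2 = {a, c, d}  B3 = {a, c, e}  B4 = {c, e, f}  B5 = {e, f, h}  B6 = {f, g, h}  B7 = {g, h, j}  B8 = {b, g, j}
Tree: B1–B2, B2–B3, B3–B4, B4–B5, B5–B6, B6–B7, B7–B8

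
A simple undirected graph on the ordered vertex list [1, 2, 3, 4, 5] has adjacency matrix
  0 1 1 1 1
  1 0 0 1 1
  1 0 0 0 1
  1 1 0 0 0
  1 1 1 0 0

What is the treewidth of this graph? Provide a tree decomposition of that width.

The largest bag has 3 vertices, giving width 2; this decomposition certifies tw(G) ≤ 2. On the other hand G contains the 3-clique {1, 2, 4}. A clique must lie in a single bag of any decomposition, so no decomposition can have width below 2. Combining the bounds, tw(G) = 2.

Treewidth 2.
One optimal decomposition is:
Bags: B1 = {1, 2, 5}  B2 = {1, 3, 5}  B3 = {1, 2, 4}
Tree: B1–B2, B1–B3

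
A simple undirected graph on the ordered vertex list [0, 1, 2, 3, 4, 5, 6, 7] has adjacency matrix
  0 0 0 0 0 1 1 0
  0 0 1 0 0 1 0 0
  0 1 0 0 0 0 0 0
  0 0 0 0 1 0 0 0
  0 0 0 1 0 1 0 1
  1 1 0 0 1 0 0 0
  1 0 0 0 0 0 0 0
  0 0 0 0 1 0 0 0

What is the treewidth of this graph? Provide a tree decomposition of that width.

Treewidth 1.
Bags: B1 = {1, 5}  B2 = {4, 5}  B3 = {3, 4}  B4 = {0, 5}  B5 = {0, 6}  B6 = {1, 2}  B7 = {4, 7}
Tree: B1–B2, B2–B3, B1–B4, B4–B5, B1–B6, B3–B7

Each bag holds 2 vertices, so the decomposition has width 1, which upper-bounds the treewidth. Since G has at least one edge (e.g. 5–1), it is not an edgeless graph, so tw(G) ≥ 1. Hence tw(G) = 1 exactly.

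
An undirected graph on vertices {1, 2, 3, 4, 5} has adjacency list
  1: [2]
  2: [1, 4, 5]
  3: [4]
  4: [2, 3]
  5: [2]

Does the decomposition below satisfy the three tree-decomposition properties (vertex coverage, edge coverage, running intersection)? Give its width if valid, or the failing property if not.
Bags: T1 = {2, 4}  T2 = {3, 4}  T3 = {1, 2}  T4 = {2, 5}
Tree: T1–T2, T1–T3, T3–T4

Yes; width 1.

Every vertex of G appears in some bag (union = {1, 2, 3, 4, 5}); every edge is covered by a bag; and for each vertex v the set of bags containing v is connected in the bag tree. The decomposition is therefore valid. The largest bag has 2 vertices, so the width is 1.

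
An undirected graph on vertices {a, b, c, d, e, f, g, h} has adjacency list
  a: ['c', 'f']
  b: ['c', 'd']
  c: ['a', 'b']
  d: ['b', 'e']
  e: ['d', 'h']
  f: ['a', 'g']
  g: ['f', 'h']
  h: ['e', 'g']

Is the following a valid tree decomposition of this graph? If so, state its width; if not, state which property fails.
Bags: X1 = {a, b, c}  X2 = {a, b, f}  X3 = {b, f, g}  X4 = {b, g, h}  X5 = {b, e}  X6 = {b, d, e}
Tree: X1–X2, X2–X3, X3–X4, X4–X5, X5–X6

A tree decomposition must satisfy three properties: every vertex lies in some bag; for every edge, both endpoints lie together in some bag; and for every vertex, the bags containing it form a connected subtree. Here edge (h,e) lies in no bag, so the decomposition is invalid.

No — edge (h,e) lies in no bag.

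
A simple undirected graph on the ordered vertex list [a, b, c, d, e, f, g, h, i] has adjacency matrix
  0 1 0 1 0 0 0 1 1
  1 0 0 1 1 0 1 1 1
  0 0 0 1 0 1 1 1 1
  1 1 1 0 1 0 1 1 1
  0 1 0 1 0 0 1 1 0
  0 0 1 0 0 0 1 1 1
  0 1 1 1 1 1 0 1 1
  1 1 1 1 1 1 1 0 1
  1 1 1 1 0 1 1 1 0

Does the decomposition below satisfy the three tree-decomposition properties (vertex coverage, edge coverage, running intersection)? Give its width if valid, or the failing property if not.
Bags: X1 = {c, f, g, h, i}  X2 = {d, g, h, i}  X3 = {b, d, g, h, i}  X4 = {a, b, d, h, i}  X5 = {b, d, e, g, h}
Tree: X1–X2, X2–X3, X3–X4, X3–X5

No — edge (c,d) lies in no bag.

A tree decomposition must satisfy three properties: every vertex lies in some bag; for every edge, both endpoints lie together in some bag; and for every vertex, the bags containing it form a connected subtree. Here edge (c,d) lies in no bag, so the decomposition is invalid.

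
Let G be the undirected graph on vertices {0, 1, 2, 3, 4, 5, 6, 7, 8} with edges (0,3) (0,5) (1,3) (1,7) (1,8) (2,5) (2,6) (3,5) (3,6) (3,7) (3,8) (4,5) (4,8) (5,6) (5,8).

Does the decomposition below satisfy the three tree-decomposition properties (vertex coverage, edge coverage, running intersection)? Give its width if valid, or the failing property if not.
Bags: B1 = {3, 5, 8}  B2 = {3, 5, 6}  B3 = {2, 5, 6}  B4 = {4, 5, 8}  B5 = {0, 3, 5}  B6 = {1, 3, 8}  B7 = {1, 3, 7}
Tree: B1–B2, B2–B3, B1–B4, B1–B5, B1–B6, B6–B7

Vertex coverage: the bags together contain {0, 1, 2, 3, 4, 5, 6, 7, 8}, the full vertex set. Edge coverage: each edge of G has both endpoints in at least one bag. Running intersection: for every vertex, the bags containing it form a connected subtree. All three properties hold, so this is a valid tree decomposition of width max|bag| − 1 = 2, and hence tw(G) ≤ 2.

Yes; width 2.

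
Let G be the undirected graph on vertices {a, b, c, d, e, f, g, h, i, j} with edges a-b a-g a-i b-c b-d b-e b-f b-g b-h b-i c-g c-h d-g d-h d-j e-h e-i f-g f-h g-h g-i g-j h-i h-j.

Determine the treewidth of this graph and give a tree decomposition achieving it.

Treewidth 3.
One optimal decomposition is:
Bags: B1 = {b, f, g, h}  B2 = {b, d, g, h}  B3 = {b, c, g, h}  B4 = {b, g, h, i}  B5 = {b, e, h, i}  B6 = {d, g, h, j}  B7 = {a, b, g, i}
Tree: B1–B2, B2–B3, B2–B4, B4–B5, B2–B6, B4–B7

Every bag has size at most 4, so the width is 4 − 1 = 3 and tw(G) ≤ 3. Conversely, {d, g, h, j} is a clique of size 4, and the vertices of any clique must share a bag in every tree decomposition; so some bag has ≥ 4 vertices and tw(G) ≥ 3. The upper and lower bounds meet at 3, so that is the treewidth.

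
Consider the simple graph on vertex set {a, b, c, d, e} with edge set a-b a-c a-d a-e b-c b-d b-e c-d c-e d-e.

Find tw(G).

A width-4 tree decomposition is:
Bags: B1 = {a, b, c, d, e}
Tree: (single bag)
With just one bag of size 5, the width is 5 − 1 = 4, so tw(G) ≤ 4. On the other hand G contains the 5-clique {a, b, c, d, e}. A clique must lie in a single bag of any decomposition, so no decomposition can have width below 4. The upper and lower bounds meet at 4, so that is the treewidth.

4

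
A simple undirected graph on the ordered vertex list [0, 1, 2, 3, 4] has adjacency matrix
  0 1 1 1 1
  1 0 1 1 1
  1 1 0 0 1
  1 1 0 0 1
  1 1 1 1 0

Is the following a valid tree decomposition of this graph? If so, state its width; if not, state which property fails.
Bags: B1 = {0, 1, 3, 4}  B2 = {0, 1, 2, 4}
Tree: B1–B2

Vertex coverage: the bags together contain {0, 1, 2, 3, 4}, the full vertex set. Edge coverage: each edge of G has both endpoints in at least one bag. Running intersection: for every vertex, the bags containing it form a connected subtree. All three properties hold, so this is a valid tree decomposition of width max|bag| − 1 = 3, and hence tw(G) ≤ 3.

Yes; width 3.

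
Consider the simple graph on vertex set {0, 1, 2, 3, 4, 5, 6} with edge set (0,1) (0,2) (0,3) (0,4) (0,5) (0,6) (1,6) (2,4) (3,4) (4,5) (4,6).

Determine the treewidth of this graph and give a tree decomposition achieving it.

Every bag has size at most 3, so the width is 3 − 1 = 2 and tw(G) ≤ 2. Conversely, {0, 1, 6} is a clique of size 3, and the vertices of any clique must share a bag in every tree decomposition; so some bag has ≥ 3 vertices and tw(G) ≥ 2. Combining the bounds, tw(G) = 2.

Treewidth 2.
One optimal decomposition is:
Bags: B1 = {0, 1, 6}  B2 = {0, 4, 6}  B3 = {0, 4, 5}  B4 = {0, 2, 4}  B5 = {0, 3, 4}
Tree: B1–B2, B2–B3, B2–B4, B4–B5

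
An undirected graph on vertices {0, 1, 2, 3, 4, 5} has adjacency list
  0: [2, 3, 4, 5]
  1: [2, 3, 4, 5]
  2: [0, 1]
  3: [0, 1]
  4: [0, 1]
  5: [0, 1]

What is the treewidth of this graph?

A width-2 tree decomposition is:
Bags: B1 = {0, 1, 4}  B2 = {0, 1, 5}  B3 = {0, 1, 3}  B4 = {0, 1, 2}
Tree: B1–B2, B2–B3, B3–B4
Every bag has size at most 3, so the width is 3 − 1 = 2 and tw(G) ≤ 2. Since 1–4–0–5–1 is a cycle in G, G is not acyclic. Forests are exactly the graphs of treewidth ≤ 1, so tw(G) ≥ 2. Combining the bounds, tw(G) = 2.

2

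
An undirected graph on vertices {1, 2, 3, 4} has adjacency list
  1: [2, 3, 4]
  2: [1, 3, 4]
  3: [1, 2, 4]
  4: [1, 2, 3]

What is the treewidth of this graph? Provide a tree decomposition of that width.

With just one bag of size 4, the width is 4 − 1 = 3, so tw(G) ≤ 3. On the other hand G contains the 4-clique {1, 2, 3, 4}. A clique must lie in a single bag of any decomposition, so no decomposition can have width below 3. Hence tw(G) = 3 exactly.

Treewidth 3.
One optimal decomposition is:
Bags: B1 = {1, 2, 3, 4}
Tree: (single bag)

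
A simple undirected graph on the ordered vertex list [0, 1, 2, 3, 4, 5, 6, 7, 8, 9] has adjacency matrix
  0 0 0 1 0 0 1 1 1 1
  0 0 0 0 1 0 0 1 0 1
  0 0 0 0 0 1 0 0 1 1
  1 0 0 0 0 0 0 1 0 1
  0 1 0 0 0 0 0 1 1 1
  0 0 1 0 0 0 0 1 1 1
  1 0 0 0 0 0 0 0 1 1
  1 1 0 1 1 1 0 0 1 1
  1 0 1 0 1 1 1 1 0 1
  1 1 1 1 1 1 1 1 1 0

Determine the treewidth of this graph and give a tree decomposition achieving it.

Treewidth 3.
Bags: B1 = {0, 3, 7, 9}  B2 = {0, 7, 8, 9}  B3 = {0, 6, 8, 9}  B4 = {5, 7, 8, 9}  B5 = {4, 7, 8, 9}  B6 = {1, 4, 7, 9}  B7 = {2, 5, 8, 9}
Tree: B1–B2, B2–B3, B2–B4, B4–B5, B5–B6, B4–B7

Each bag holds 4 vertices, so the decomposition has width 3, which upper-bounds the treewidth. On the other hand G contains the 4-clique {2, 5, 8, 9}. A clique must lie in a single bag of any decomposition, so no decomposition can have width below 3. Hence tw(G) = 3 exactly.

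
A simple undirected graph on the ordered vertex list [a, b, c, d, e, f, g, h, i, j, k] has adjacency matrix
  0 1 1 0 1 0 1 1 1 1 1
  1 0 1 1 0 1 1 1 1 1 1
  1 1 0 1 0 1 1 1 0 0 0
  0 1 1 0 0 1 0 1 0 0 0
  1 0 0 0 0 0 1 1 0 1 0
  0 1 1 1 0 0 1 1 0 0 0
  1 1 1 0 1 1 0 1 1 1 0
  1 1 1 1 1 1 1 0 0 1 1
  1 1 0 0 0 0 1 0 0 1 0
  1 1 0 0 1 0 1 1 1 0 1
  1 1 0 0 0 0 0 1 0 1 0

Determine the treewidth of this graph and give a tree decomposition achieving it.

Treewidth 4.
Bags: B1 = {a, b, g, h, j}  B2 = {a, e, g, h, j}  B3 = {a, b, h, j, k}  B4 = {a, b, c, g, h}  B5 = {b, c, f, g, h}  B6 = {a, b, g, i, j}  B7 = {b, c, d, f, h}
Tree: B1–B2, B1–B3, B1–B4, B4–B5, B1–B6, B5–B7

Each bag holds 5 vertices, so the decomposition has width 4, which upper-bounds the treewidth. For the lower bound, the 5 vertices {a, e, g, h, j} are pairwise adjacent, and any tree decomposition puts a clique entirely inside one bag — forcing width ≥ 4. Hence tw(G) = 4 exactly.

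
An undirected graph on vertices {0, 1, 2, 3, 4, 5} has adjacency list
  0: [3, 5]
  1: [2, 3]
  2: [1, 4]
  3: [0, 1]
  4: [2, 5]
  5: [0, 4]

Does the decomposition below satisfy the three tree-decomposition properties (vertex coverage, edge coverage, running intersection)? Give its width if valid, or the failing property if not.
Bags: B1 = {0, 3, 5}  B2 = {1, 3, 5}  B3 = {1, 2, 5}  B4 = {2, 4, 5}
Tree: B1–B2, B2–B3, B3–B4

Checking the three conditions: (i) the bags cover all of {0, 1, 2, 3, 4, 5}; (ii) for each edge, some bag contains both endpoints; (iii) the bags containing any fixed vertex form a subtree. All hold, so the decomposition is valid with width 3 − 1 = 2.

Yes; width 2.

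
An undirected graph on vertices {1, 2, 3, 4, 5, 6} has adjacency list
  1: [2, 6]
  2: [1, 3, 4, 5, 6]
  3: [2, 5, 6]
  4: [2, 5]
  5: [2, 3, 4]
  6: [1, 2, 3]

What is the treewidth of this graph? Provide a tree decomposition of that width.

Every bag has size at most 3, so the width is 3 − 1 = 2 and tw(G) ≤ 2. On the other hand G contains the 3-clique {1, 2, 6}. A clique must lie in a single bag of any decomposition, so no decomposition can have width below 2. Hence tw(G) = 2 exactly.

Treewidth 2.
Bags: B1 = {2, 3, 5}  B2 = {2, 3, 6}  B3 = {1, 2, 6}  B4 = {2, 4, 5}
Tree: B1–B2, B2–B3, B1–B4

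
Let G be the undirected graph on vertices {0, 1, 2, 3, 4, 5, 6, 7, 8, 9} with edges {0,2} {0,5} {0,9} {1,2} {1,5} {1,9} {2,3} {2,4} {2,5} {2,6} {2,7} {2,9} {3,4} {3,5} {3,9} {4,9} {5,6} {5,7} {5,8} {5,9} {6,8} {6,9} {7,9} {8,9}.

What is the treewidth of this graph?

3

A width-3 tree decomposition is:
Bags: B1 = {0, 2, 5, 9}  B2 = {2, 5, 7, 9}  B3 = {2, 5, 6, 9}  B4 = {2, 3, 5, 9}  B5 = {1, 2, 5, 9}  B6 = {2, 3, 4, 9}  B7 = {5, 6, 8, 9}
Tree: B1–B2, B2–B3, B2–B4, B2–B5, B4–B6, B3–B7
Each bag holds 4 vertices, so the decomposition has width 3, which upper-bounds the treewidth. On the other hand G contains the 4-clique {5, 6, 8, 9}. A clique must lie in a single bag of any decomposition, so no decomposition can have width below 3. Combining the bounds, tw(G) = 3.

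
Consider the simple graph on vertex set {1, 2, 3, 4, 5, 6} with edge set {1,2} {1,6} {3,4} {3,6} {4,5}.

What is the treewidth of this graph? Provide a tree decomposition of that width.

Treewidth 1.
Bags: B1 = {4, 5}  B2 = {3, 4}  B3 = {3, 6}  B4 = {1, 6}  B5 = {1, 2}
Tree: B1–B2, B2–B3, B3–B4, B4–B5

The largest bag has 2 vertices, giving width 1; this decomposition certifies tw(G) ≤ 1. Since G has at least one edge (e.g. 5–4), it is not an edgeless graph, so tw(G) ≥ 1. Hence tw(G) = 1 exactly.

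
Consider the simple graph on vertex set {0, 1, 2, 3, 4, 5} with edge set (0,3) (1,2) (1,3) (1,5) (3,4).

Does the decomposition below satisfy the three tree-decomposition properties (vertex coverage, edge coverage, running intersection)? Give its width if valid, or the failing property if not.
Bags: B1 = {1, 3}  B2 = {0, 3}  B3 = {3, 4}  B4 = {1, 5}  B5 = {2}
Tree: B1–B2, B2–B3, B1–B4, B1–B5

No — edge (1,2) lies in no bag.

A tree decomposition must satisfy three properties: every vertex lies in some bag; for every edge, both endpoints lie together in some bag; and for every vertex, the bags containing it form a connected subtree. Here edge (1,2) lies in no bag, so the decomposition is invalid.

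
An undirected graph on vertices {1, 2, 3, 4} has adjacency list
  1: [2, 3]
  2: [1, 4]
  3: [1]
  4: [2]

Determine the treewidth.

1

A width-1 tree decomposition is:
Bags: B1 = {1, 2}  B2 = {2, 4}  B3 = {1, 3}
Tree: B1–B2, B1–B3
The largest bag has 2 vertices, giving width 1; this decomposition certifies tw(G) ≤ 1. Any graph with an edge has treewidth ≥ 1, and G has the edge 2–1. The upper and lower bounds meet at 1, so that is the treewidth.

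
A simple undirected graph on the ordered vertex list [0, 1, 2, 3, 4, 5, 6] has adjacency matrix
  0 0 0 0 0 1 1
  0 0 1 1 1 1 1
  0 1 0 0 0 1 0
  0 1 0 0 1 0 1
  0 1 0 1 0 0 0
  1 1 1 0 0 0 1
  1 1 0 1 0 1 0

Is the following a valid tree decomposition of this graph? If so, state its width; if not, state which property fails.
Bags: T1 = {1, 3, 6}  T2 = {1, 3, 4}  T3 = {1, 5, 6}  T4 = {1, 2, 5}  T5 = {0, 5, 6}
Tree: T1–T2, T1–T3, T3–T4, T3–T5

Vertex coverage: the bags together contain {0, 1, 2, 3, 4, 5, 6}, the full vertex set. Edge coverage: each edge of G has both endpoints in at least one bag. Running intersection: for every vertex, the bags containing it form a connected subtree. All three properties hold, so this is a valid tree decomposition of width max|bag| − 1 = 2, and hence tw(G) ≤ 2.

Yes; width 2.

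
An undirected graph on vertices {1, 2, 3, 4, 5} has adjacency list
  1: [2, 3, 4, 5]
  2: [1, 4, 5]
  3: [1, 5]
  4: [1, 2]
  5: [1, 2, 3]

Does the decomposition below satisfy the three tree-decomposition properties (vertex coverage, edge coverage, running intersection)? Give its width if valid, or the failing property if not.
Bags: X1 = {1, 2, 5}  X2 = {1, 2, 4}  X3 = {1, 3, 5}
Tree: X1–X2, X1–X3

Vertex coverage: the bags together contain {1, 2, 3, 4, 5}, the full vertex set. Edge coverage: each edge of G has both endpoints in at least one bag. Running intersection: for every vertex, the bags containing it form a connected subtree. All three properties hold, so this is a valid tree decomposition of width max|bag| − 1 = 2, and hence tw(G) ≤ 2.

Yes; width 2.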